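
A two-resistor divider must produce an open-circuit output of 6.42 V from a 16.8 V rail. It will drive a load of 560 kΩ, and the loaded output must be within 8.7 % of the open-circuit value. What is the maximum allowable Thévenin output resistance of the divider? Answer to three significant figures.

Loading drop = R_th/(R_th + R_L) ≤ 0.0870, so R_th ≤ R_L · ε/(1−ε) = 560 kΩ × 0.0870/0.9130 = 53.4 kΩ.

R_th ≤ 53.4 kΩ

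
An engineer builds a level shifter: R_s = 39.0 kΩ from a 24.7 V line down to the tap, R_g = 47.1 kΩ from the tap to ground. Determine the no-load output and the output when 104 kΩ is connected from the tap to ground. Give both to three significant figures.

Open-circuit: V = 24.7 × 47.1/(39.0 + 47.1) = 13.5 V.
With the load, R_g becomes R_g‖R_L = 32.42 kΩ, so V = 24.7 × 32.42/71.42 = 11.2 V.

Unloaded: 13.5 V; loaded: 11.2 V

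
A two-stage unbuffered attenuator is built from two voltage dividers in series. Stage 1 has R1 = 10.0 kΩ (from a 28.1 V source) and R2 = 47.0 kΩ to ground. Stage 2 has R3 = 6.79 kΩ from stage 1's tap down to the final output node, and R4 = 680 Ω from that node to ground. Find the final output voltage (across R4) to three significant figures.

V_out ≈ 1.00 V

Stage 2 presents R3+R4 = 7470 Ω as a load on stage 1's tap.
Stage 1's lower leg becomes R2‖(R3+R4) = 6446 Ω, so V_mid = 28.1 × 6446/16450 = 11.01 V.
Stage 2 is itself unloaded: V_out = V_mid × R4/(R3+R4) = 11.01 × 680/7470 = 1.00 V.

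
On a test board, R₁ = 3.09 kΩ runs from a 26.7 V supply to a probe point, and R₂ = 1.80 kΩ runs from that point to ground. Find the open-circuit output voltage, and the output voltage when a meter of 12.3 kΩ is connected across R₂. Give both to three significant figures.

Unloaded: 9.83 V; loaded: 9.00 V

Open-circuit: V = 26.7 × 1.80/(3.09 + 1.80) = 9.83 V.
With the load, R₂ becomes R₂‖R_L = 1.570 kΩ, so V = 26.7 × 1.570/4.660 = 9.00 V.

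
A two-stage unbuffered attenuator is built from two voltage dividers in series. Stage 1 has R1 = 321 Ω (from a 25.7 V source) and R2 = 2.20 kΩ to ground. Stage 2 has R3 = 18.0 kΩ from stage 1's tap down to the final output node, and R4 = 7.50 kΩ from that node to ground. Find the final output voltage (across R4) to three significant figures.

V_out ≈ 6.52 V

Stage 2 presents R3+R4 = 25500 Ω as a load on stage 1's tap.
Stage 1's lower leg becomes R2‖(R3+R4) = 2025 Ω, so V_mid = 25.7 × 2025/2346 = 22.18 V.
Stage 2 is itself unloaded: V_out = V_mid × R4/(R3+R4) = 22.18 × 7500/25500 = 6.52 V.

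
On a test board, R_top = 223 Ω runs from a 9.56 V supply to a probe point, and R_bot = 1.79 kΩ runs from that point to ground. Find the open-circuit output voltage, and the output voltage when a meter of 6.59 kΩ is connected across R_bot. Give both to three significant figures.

Unloaded: 8.50 V; loaded: 8.25 V

Open-circuit: V = 9.56 × 1790/(223 + 1790) = 8.50 V.
With the load, R_bot becomes R_bot‖R_L = 1408 Ω, so V = 9.56 × 1408/1631 = 8.25 V.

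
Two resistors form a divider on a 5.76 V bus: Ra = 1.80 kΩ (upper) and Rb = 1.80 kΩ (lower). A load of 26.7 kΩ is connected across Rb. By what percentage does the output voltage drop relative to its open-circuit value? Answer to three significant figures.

3.26 %

The divider's output (Thévenin) resistance is Ra‖Rb = 0.9000 kΩ.
Fractional drop under load = R_th/(R_th + R_L) = 0.9000 / (0.9000 + 26.7) = 0.03261.
So the output falls by 3.26 %.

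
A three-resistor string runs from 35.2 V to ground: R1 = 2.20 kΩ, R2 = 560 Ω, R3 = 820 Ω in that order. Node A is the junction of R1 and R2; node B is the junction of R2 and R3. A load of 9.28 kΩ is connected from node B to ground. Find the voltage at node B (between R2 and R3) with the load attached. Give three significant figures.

At node B, R3 is in parallel with the load: R3‖R_L = 753.4 Ω.
Below node A the resistance is R2 + (R3‖R_L) = 1313 Ω, so V_A = 35.2 × 1313/3513 = 13.16 V.
Then V_B = V_A × (R3‖R_L)/(R2 + R3‖R_L) = 13.16 × 753.4/1313 = 7.55 V.

V ≈ 7.55 V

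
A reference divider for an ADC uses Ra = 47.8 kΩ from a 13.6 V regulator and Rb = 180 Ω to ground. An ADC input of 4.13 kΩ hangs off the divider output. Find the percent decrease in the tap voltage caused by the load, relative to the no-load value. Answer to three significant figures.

4.16 %

The divider's output (Thévenin) resistance is Ra‖Rb = 179.3 Ω.
Fractional drop under load = R_th/(R_th + R_L) = 179.3 / (179.3 + 4130) = 0.04161.
So the output falls by 4.16 %.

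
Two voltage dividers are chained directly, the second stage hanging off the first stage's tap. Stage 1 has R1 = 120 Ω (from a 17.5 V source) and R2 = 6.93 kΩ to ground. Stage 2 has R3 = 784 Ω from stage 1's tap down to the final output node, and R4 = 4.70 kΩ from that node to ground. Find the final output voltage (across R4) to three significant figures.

V_out ≈ 14.4 V

Stage 2 presents R3+R4 = 5484 Ω as a load on stage 1's tap.
Stage 1's lower leg becomes R2‖(R3+R4) = 3061 Ω, so V_mid = 17.5 × 3061/3181 = 16.84 V.
Stage 2 is itself unloaded: V_out = V_mid × R4/(R3+R4) = 16.84 × 4700/5484 = 14.4 V.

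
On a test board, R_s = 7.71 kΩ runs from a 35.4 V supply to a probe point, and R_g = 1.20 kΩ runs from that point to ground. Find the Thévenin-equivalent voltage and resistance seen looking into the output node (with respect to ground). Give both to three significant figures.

V_th is the open-circuit tap voltage: 35.4 × 1.20/(7.71 + 1.20) = 4.77 V.
With the supply zeroed, R_s and R_g appear in parallel from the tap: R_th = R_s‖R_g = (7.71 × 1.20)/8.910 = 1.04 kΩ.

V_th = 4.77 V, R_th = 1.04 kΩ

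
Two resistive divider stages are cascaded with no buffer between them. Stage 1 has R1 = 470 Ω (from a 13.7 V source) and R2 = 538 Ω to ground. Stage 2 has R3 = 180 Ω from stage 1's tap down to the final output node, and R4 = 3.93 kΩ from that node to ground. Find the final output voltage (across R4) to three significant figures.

V_out ≈ 6.59 V

Stage 2 presents R3+R4 = 4110 Ω as a load on stage 1's tap.
Stage 1's lower leg becomes R2‖(R3+R4) = 475.7 Ω, so V_mid = 13.7 × 475.7/945.7 = 6.891 V.
Stage 2 is itself unloaded: V_out = V_mid × R4/(R3+R4) = 6.891 × 3930/4110 = 6.59 V.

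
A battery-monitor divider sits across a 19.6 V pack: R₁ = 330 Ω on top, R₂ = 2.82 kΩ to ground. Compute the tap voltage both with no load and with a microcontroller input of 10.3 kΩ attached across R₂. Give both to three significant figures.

Unloaded: 17.5 V; loaded: 17.1 V

Open-circuit: V = 19.6 × 2820/(330 + 2820) = 17.5 V.
With the load, R₂ becomes R₂‖R_L = 2214 Ω, so V = 19.6 × 2214/2544 = 17.1 V.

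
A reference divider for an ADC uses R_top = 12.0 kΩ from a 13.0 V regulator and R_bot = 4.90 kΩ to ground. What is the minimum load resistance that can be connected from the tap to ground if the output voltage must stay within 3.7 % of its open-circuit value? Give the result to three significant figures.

Output resistance R_th = R_top‖R_bot = (12.0 × 4.90)/16.90 = 3.479 kΩ.
The fractional drop is R_th/(R_th + R_L); requiring this ≤ 0.0370 gives R_L ≥ R_th(1/0.0370 − 1) = 3.479 × 26.03 = 90.6 kΩ.

R_L(min) ≈ 90.6 kΩ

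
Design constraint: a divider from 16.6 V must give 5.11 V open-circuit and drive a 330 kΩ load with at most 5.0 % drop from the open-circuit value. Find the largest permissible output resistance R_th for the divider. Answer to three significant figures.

R_th ≤ 17.4 kΩ

Loading drop = R_th/(R_th + R_L) ≤ 0.0500, so R_th ≤ R_L · ε/(1−ε) = 330 kΩ × 0.0500/0.9500 = 17.4 kΩ.
(Any R1, R2 with R2/(R1+R2) = 0.308 and R1‖R2 ≤ 17.4 kΩ will meet the spec.)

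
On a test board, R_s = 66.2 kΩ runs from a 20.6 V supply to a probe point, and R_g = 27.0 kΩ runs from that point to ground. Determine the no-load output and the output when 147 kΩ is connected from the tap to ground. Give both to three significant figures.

Open-circuit: V = 20.6 × 27.0/(66.2 + 27.0) = 5.97 V.
With the load, R_g becomes R_g‖R_L = 22.81 kΩ, so V = 20.6 × 22.81/89.01 = 5.28 V.

Unloaded: 5.97 V; loaded: 5.28 V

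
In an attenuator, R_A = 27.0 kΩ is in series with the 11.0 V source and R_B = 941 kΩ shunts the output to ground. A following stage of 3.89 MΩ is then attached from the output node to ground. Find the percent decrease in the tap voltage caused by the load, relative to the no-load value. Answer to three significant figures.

The divider's output (Thévenin) resistance is R_A‖R_B = 26.25 kΩ.
Fractional drop under load = R_th/(R_th + R_L) = 26.25 / (26.25 + 3890) = 0.006702.
So the output falls by 0.670 %.

0.670 %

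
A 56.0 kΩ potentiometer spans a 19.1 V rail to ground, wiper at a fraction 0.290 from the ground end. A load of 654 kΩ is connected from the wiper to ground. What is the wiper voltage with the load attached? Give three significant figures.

The wiper splits the pot into (1−α)R = 39.76 kΩ above and αR = 16.24 kΩ below.
Lower section ‖ load = 15.85 kΩ.
V_wiper = 19.1 × 15.85/(39.76 + 15.85) = 5.44 V.

V ≈ 5.44 V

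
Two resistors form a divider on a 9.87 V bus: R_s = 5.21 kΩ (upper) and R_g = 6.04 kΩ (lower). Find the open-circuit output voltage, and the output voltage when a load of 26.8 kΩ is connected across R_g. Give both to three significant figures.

Unloaded: 5.30 V; loaded: 4.80 V

Open-circuit: V = 9.87 × 6.04/(5.21 + 6.04) = 5.30 V.
With the load, R_g becomes R_g‖R_L = 4.929 kΩ, so V = 9.87 × 4.929/10.14 = 4.80 V.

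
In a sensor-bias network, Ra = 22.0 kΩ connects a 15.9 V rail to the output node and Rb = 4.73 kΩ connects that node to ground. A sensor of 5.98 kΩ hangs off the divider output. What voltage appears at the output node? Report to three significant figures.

The load sits in parallel with Rb: Rb‖R_L = (4.73 × 5.98) / (4.73 + 5.98) = 2.641 kΩ.
V_out = 15.9 × 2.641 / (22.0 + 2.641) = 15.9 × 2.641/24.64 = 1.70 V.

V_out ≈ 1.70 V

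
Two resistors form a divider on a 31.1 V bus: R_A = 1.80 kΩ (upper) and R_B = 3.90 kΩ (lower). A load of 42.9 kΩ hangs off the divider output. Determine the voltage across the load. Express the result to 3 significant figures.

The load sits in parallel with R_B: R_B‖R_L = (3.90 × 42.9) / (3.90 + 42.9) = 3.575 kΩ.
V_out = 31.1 × 3.575 / (1.80 + 3.575) = 31.1 × 3.575/5.375 = 20.7 V.

V_out ≈ 20.7 V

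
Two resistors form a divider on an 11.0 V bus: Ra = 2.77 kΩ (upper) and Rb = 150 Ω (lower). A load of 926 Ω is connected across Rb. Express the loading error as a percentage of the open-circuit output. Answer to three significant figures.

13.3 %

The divider's output (Thévenin) resistance is Ra‖Rb = 142.3 Ω.
Fractional drop under load = R_th/(R_th + R_L) = 142.3 / (142.3 + 926) = 0.1332.
So the output falls by 13.3 %.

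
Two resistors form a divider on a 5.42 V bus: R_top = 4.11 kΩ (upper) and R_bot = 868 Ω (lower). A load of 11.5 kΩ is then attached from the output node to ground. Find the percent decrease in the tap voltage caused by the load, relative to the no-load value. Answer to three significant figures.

5.87 %

The divider's output (Thévenin) resistance is R_top‖R_bot = 716.6 Ω.
Fractional drop under load = R_th/(R_th + R_L) = 716.6 / (716.6 + 11500) = 0.05866.
So the output falls by 5.87 %.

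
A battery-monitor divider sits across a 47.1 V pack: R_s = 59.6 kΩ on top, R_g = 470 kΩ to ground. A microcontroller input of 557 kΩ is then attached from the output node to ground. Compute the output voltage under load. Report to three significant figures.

V_out ≈ 38.2 V

The load sits in parallel with R_g: R_g‖R_L = (470 × 557) / (470 + 557) = 254.9 kΩ.
V_out = 47.1 × 254.9 / (59.6 + 254.9) = 47.1 × 254.9/314.5 = 38.2 V.
(Unloaded it would have been 41.8 V.)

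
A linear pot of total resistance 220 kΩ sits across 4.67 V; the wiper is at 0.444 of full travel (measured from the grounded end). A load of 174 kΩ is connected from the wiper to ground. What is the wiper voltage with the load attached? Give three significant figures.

The wiper splits the pot into (1−α)R = 122.3 kΩ above and αR = 97.68 kΩ below.
Lower section ‖ load = 62.56 kΩ.
V_wiper = 4.67 × 62.56/(122.3 + 62.56) = 1.58 V.

V ≈ 1.58 V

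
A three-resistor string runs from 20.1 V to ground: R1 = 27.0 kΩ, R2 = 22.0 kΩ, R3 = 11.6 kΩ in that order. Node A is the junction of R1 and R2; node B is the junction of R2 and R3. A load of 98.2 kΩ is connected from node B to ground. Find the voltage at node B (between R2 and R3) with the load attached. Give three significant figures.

V ≈ 3.51 V

At node B, R3 is in parallel with the load: R3‖R_L = 10.37 kΩ.
Below node A the resistance is R2 + (R3‖R_L) = 32.37 kΩ, so V_A = 20.1 × 32.37/59.37 = 10.96 V.
Then V_B = V_A × (R3‖R_L)/(R2 + R3‖R_L) = 10.96 × 10.37/32.37 = 3.51 V.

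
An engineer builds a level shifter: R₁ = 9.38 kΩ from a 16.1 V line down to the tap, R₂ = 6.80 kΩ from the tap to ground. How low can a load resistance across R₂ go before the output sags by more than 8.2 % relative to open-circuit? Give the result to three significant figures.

Output resistance R_th = R₁‖R₂ = (9.38 × 6.80)/16.18 = 3.942 kΩ.
The fractional drop is R_th/(R_th + R_L); requiring this ≤ 0.0820 gives R_L ≥ R_th(1/0.0820 − 1) = 3.942 × 11.20 = 44.1 kΩ.

R_L(min) ≈ 44.1 kΩ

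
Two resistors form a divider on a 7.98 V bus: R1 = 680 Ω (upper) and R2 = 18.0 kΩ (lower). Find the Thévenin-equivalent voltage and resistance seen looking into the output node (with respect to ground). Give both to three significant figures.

V_th is the open-circuit tap voltage: 7.98 × 18000/(680 + 18000) = 7.69 V.
With the supply zeroed, R1 and R2 appear in parallel from the tap: R_th = R1‖R2 = (680 × 18000)/18680 = 655 Ω.

V_th = 7.69 V, R_th = 655 Ω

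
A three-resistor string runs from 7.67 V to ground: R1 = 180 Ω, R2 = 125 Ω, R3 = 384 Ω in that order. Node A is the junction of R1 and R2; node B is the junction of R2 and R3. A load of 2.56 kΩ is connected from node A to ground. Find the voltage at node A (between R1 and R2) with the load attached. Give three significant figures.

Below node A the series string R2+R3 = 509.0 Ω sits in parallel with the 2560 Ω load: 424.6 Ω.
V_A = 7.67 × 424.6/(180 + 424.6) = 5.39 V.

V ≈ 5.39 V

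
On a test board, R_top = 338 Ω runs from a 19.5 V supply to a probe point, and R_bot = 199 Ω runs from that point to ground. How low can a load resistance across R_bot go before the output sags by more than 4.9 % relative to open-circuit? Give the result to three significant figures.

R_L(min) ≈ 2.43 kΩ

Output resistance R_th = R_top‖R_bot = (338 × 199)/537.0 = 125.3 Ω.
The fractional drop is R_th/(R_th + R_L); requiring this ≤ 0.0490 gives R_L ≥ R_th(1/0.0490 − 1) = 125.3 × 19.41 = 2.43 kΩ.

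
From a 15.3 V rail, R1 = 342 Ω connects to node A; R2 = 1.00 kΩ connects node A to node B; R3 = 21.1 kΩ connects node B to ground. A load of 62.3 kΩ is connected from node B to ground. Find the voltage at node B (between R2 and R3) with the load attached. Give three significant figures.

At node B, R3 is in parallel with the load: R3‖R_L = 15760 Ω.
Below node A the resistance is R2 + (R3‖R_L) = 16760 Ω, so V_A = 15.3 × 16760/17100 = 14.99 V.
Then V_B = V_A × (R3‖R_L)/(R2 + R3‖R_L) = 14.99 × 15760/16760 = 14.1 V.

V ≈ 14.1 V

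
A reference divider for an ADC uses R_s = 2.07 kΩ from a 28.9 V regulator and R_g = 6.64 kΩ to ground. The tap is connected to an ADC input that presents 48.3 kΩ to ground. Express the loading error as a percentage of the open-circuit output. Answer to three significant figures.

The divider's output (Thévenin) resistance is R_s‖R_g = 1.578 kΩ.
Fractional drop under load = R_th/(R_th + R_L) = 1.578 / (1.578 + 48.3) = 0.03164.
So the output falls by 3.16 %.

3.16 %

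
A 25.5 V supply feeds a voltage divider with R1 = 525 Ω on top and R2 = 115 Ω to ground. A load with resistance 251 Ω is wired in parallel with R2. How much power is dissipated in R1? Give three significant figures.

P ≈ 936 mW

Total resistance from the source is R1 + (R2‖R_L) = 603.9 Ω, so I = 25.5/603.9 Ω = 42.23 mA.
P = I²·R1 = (42.23 mA)² × 525 Ω = 936 mW.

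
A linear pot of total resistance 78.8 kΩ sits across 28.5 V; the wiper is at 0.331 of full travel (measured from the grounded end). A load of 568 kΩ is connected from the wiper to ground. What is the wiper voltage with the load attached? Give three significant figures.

The wiper splits the pot into (1−α)R = 52.72 kΩ above and αR = 26.08 kΩ below.
Lower section ‖ load = 24.94 kΩ.
V_wiper = 28.5 × 24.94/(52.72 + 24.94) = 9.15 V.

V ≈ 9.15 V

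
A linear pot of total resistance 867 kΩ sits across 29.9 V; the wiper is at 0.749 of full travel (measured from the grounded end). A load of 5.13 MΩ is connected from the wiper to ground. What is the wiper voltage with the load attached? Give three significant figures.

The wiper splits the pot into (1−α)R = 217.6 kΩ above and αR = 649.4 kΩ below.
Lower section ‖ load = 576.4 kΩ.
V_wiper = 29.9 × 576.4/(217.6 + 576.4) = 21.7 V.

V ≈ 21.7 V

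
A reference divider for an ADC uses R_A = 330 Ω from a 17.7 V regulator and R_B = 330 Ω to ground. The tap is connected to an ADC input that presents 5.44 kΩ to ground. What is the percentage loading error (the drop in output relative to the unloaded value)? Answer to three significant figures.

The divider's output (Thévenin) resistance is R_A‖R_B = 165.0 Ω.
Fractional drop under load = R_th/(R_th + R_L) = 165.0 / (165.0 + 5440) = 0.02944.
So the output falls by 2.94 %.

2.94 %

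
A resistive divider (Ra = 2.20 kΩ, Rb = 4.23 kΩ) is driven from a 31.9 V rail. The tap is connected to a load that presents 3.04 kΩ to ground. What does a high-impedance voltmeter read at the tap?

V_out ≈ 14.2 V

The load sits in parallel with Rb: Rb‖R_L = (4.23 × 3.04) / (4.23 + 3.04) = 1.769 kΩ.
V_out = 31.9 × 1.769 / (2.20 + 1.769) = 31.9 × 1.769/3.969 = 14.2 V.
(Unloaded it would have been 21.0 V.)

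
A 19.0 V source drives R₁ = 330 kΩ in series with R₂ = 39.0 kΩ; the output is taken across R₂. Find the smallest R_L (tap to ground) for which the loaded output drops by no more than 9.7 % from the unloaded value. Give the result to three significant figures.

R_L(min) ≈ 325 kΩ

Output resistance R_th = R₁‖R₂ = (330 × 39.0)/369.0 = 34.88 kΩ.
The fractional drop is R_th/(R_th + R_L); requiring this ≤ 0.0970 gives R_L ≥ R_th(1/0.0970 − 1) = 34.88 × 9.309 = 325 kΩ.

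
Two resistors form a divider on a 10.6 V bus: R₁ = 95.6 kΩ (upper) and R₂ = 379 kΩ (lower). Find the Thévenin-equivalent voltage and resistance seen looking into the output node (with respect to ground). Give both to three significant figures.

V_th = 8.46 V, R_th = 76.3 kΩ

V_th is the open-circuit tap voltage: 10.6 × 379/(95.6 + 379) = 8.46 V.
With the supply zeroed, R₁ and R₂ appear in parallel from the tap: R_th = R₁‖R₂ = (95.6 × 379)/474.6 = 76.3 kΩ.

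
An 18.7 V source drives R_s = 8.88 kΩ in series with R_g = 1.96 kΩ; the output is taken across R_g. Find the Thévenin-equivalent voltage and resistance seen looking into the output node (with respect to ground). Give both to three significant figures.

V_th is the open-circuit tap voltage: 18.7 × 1.96/(8.88 + 1.96) = 3.38 V.
With the supply zeroed, R_s and R_g appear in parallel from the tap: R_th = R_s‖R_g = (8.88 × 1.96)/10.84 = 1.61 kΩ.

V_th = 3.38 V, R_th = 1.61 kΩ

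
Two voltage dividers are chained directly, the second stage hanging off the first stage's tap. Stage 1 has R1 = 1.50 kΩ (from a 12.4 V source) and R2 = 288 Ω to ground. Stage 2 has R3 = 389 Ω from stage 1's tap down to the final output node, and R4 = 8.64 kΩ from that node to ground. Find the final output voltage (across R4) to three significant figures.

Stage 2 presents R3+R4 = 9029 Ω as a load on stage 1's tap.
Stage 1's lower leg becomes R2‖(R3+R4) = 279.1 Ω, so V_mid = 12.4 × 279.1/1779 = 1.945 V.
Stage 2 is itself unloaded: V_out = V_mid × R4/(R3+R4) = 1.945 × 8640/9029 = 1.86 V.

V_out ≈ 1.86 V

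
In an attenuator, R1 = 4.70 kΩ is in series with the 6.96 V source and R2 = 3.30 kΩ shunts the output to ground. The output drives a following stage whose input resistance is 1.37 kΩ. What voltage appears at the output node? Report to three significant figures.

V_out ≈ 1.19 V

The load sits in parallel with R2: R2‖R_L = (3.30 × 1.37) / (3.30 + 1.37) = 0.9681 kΩ.
V_out = 6.96 × 0.9681 / (4.70 + 0.9681) = 6.96 × 0.9681/5.668 = 1.19 V.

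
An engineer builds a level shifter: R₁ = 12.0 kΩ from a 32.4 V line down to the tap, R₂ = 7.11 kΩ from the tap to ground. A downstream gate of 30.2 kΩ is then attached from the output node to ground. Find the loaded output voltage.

The load sits in parallel with R₂: R₂‖R_L = (7.11 × 30.2) / (7.11 + 30.2) = 5.755 kΩ.
V_out = 32.4 × 5.755 / (12.0 + 5.755) = 32.4 × 5.755/17.76 = 10.5 V.

V_out ≈ 10.5 V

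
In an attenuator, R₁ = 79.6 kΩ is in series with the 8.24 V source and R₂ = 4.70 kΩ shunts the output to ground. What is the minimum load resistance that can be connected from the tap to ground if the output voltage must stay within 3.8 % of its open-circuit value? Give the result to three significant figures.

R_L(min) ≈ 112 kΩ

Output resistance R_th = R₁‖R₂ = (79.6 × 4.70)/84.30 = 4.438 kΩ.
The fractional drop is R_th/(R_th + R_L); requiring this ≤ 0.0380 gives R_L ≥ R_th(1/0.0380 − 1) = 4.438 × 25.32 = 112 kΩ.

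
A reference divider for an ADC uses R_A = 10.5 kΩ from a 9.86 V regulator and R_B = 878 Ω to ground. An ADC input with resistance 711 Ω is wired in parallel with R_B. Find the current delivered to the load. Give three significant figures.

I_L ≈ 0.500 mA

R_B‖R_L = 392.9 Ω; V_out = 9.86 × 392.9/10890 = 0.3556 V.
I_L = V_out / R_L = 0.3556 / 711 Ω = 0.500 mA.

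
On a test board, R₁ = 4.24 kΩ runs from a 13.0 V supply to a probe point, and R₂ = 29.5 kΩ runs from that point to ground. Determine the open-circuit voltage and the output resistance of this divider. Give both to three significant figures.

V_th is the open-circuit tap voltage: 13.0 × 29.5/(4.24 + 29.5) = 11.4 V.
With the supply zeroed, R₁ and R₂ appear in parallel from the tap: R_th = R₁‖R₂ = (4.24 × 29.5)/33.74 = 3.71 kΩ.

V_th = 11.4 V, R_th = 3.71 kΩ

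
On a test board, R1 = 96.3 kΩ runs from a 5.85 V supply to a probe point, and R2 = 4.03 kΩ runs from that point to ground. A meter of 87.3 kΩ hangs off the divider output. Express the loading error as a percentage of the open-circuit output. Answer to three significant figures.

The divider's output (Thévenin) resistance is R1‖R2 = 3.868 kΩ.
Fractional drop under load = R_th/(R_th + R_L) = 3.868 / (3.868 + 87.3) = 0.04243.
So the output falls by 4.24 %.

4.24 %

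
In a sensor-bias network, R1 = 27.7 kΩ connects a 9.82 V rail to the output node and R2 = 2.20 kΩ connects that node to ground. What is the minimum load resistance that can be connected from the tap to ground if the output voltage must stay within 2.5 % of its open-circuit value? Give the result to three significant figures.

Output resistance R_th = R1‖R2 = (27.7 × 2.20)/29.90 = 2.038 kΩ.
The fractional drop is R_th/(R_th + R_L); requiring this ≤ 0.0250 gives R_L ≥ R_th(1/0.0250 − 1) = 2.038 × 39.00 = 79.5 kΩ.

R_L(min) ≈ 79.5 kΩ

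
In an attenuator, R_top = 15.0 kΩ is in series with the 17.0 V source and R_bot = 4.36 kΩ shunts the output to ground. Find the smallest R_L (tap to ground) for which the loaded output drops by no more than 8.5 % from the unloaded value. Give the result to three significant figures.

Output resistance R_th = R_top‖R_bot = (15.0 × 4.36)/19.36 = 3.378 kΩ.
The fractional drop is R_th/(R_th + R_L); requiring this ≤ 0.0850 gives R_L ≥ R_th(1/0.0850 − 1) = 3.378 × 10.76 = 36.4 kΩ.

R_L(min) ≈ 36.4 kΩ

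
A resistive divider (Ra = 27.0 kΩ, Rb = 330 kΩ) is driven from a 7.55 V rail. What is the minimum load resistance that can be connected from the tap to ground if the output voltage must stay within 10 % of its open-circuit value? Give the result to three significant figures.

R_L(min) ≈ 225 kΩ

Output resistance R_th = Ra‖Rb = (27.0 × 330)/357.0 = 24.96 kΩ.
The fractional drop is R_th/(R_th + R_L); requiring this ≤ 0.100 gives R_L ≥ R_th(1/0.100 − 1) = 24.96 × 9.000 = 225 kΩ.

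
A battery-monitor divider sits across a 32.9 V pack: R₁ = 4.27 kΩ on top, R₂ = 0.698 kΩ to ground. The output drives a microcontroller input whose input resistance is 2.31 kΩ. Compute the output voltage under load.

V_out ≈ 3.67 V

The load sits in parallel with R₂: R₂‖R_L = (698 × 2310) / (698 + 2310) = 536.0 Ω.
V_out = 32.9 × 536.0 / (4270 + 536.0) = 32.9 × 536.0/4806 = 3.67 V.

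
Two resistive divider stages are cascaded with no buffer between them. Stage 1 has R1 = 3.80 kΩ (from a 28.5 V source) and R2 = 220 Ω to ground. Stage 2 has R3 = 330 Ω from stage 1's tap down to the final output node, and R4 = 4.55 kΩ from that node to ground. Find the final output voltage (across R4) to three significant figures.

Stage 2 presents R3+R4 = 4880 Ω as a load on stage 1's tap.
Stage 1's lower leg becomes R2‖(R3+R4) = 210.5 Ω, so V_mid = 28.5 × 210.5/4011 = 1.496 V.
Stage 2 is itself unloaded: V_out = V_mid × R4/(R3+R4) = 1.496 × 4550/4880 = 1.39 V.

V_out ≈ 1.39 V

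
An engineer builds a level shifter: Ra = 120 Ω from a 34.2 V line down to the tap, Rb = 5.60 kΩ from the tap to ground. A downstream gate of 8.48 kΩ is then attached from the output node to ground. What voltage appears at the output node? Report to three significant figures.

V_out ≈ 33.0 V

The load sits in parallel with Rb: Rb‖R_L = (5600 × 8480) / (5600 + 8480) = 3373 Ω.
V_out = 34.2 × 3373 / (120 + 3373) = 34.2 × 3373/3493 = 33.0 V.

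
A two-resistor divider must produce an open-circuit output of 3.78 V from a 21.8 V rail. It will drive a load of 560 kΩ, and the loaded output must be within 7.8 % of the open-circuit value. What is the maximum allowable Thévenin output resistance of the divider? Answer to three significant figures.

Loading drop = R_th/(R_th + R_L) ≤ 0.0780, so R_th ≤ R_L · ε/(1−ε) = 560 kΩ × 0.0780/0.9220 = 47.4 kΩ.

R_th ≤ 47.4 kΩ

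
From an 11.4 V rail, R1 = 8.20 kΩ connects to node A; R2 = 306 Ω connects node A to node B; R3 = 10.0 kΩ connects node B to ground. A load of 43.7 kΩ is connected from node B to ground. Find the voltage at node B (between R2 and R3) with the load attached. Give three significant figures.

At node B, R3 is in parallel with the load: R3‖R_L = 8138 Ω.
Below node A the resistance is R2 + (R3‖R_L) = 8444 Ω, so V_A = 11.4 × 8444/16640 = 5.783 V.
Then V_B = V_A × (R3‖R_L)/(R2 + R3‖R_L) = 5.783 × 8138/8444 = 5.57 V.

V ≈ 5.57 V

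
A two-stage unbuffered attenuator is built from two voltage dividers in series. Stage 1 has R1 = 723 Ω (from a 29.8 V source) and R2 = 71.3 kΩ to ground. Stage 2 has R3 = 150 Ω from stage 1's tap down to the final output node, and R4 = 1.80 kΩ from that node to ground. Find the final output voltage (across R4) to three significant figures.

Stage 2 presents R3+R4 = 1950 Ω as a load on stage 1's tap.
Stage 1's lower leg becomes R2‖(R3+R4) = 1898 Ω, so V_mid = 29.8 × 1898/2621 = 21.58 V.
Stage 2 is itself unloaded: V_out = V_mid × R4/(R3+R4) = 21.58 × 1800/1950 = 19.9 V.

V_out ≈ 19.9 V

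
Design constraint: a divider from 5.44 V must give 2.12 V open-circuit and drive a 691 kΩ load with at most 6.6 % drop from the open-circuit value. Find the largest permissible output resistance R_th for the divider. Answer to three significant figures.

Loading drop = R_th/(R_th + R_L) ≤ 0.0660, so R_th ≤ R_L · ε/(1−ε) = 691 kΩ × 0.0660/0.9340 = 48.8 kΩ.
(Any R1, R2 with R2/(R1+R2) = 0.390 and R1‖R2 ≤ 48.8 kΩ will meet the spec.)

R_th ≤ 48.8 kΩ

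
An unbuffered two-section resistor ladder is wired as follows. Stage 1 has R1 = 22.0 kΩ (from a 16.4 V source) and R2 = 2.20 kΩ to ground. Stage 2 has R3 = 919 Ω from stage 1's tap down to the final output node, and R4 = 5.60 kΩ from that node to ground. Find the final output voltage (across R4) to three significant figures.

V_out ≈ 0.980 V

Stage 2 presents R3+R4 = 6519 Ω as a load on stage 1's tap.
Stage 1's lower leg becomes R2‖(R3+R4) = 1645 Ω, so V_mid = 16.4 × 1645/23640 = 1.141 V.
Stage 2 is itself unloaded: V_out = V_mid × R4/(R3+R4) = 1.141 × 5600/6519 = 0.980 V.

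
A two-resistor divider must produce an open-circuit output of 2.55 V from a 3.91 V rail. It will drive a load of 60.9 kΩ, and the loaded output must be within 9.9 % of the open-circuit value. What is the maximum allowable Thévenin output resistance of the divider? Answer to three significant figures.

Loading drop = R_th/(R_th + R_L) ≤ 0.0990, so R_th ≤ R_L · ε/(1−ε) = 60.9 kΩ × 0.0990/0.9010 = 6.69 kΩ.
(Any R1, R2 with R2/(R1+R2) = 0.652 and R1‖R2 ≤ 6.69 kΩ will meet the spec.)

R_th ≤ 6.69 kΩ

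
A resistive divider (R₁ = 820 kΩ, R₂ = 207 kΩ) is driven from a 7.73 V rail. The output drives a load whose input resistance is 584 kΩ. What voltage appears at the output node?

The load sits in parallel with R₂: R₂‖R_L = (207 × 584) / (207 + 584) = 152.8 kΩ.
V_out = 7.73 × 152.8 / (820 + 152.8) = 7.73 × 152.8/972.8 = 1.21 V.

V_out ≈ 1.21 V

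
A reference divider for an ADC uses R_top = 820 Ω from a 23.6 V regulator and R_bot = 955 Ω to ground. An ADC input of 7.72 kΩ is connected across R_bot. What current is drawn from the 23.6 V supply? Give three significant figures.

R_bot‖R_L = 849.9 Ω, so the source sees R_top + R_bot‖R_L = 1670 Ω.
I = 23.6 V / 1670 Ω = 14.1 mA.

I ≈ 14.1 mA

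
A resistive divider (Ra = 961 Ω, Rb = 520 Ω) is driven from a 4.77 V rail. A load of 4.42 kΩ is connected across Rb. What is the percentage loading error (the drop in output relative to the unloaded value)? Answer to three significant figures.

7.09 %

The divider's output (Thévenin) resistance is Ra‖Rb = 337.4 Ω.
Fractional drop under load = R_th/(R_th + R_L) = 337.4 / (337.4 + 4420) = 0.07093.
So the output falls by 7.09 %.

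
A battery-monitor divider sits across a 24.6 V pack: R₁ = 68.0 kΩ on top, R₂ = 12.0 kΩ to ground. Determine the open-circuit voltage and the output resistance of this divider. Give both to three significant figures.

V_th is the open-circuit tap voltage: 24.6 × 12.0/(68.0 + 12.0) = 3.69 V.
With the supply zeroed, R₁ and R₂ appear in parallel from the tap: R_th = R₁‖R₂ = (68.0 × 12.0)/80.00 = 10.2 kΩ.

V_th = 3.69 V, R_th = 10.2 kΩ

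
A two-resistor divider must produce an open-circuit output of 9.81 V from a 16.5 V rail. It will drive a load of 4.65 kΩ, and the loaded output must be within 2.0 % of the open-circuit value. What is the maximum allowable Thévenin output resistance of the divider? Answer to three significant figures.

Loading drop = R_th/(R_th + R_L) ≤ 0.0200, so R_th ≤ R_L · ε/(1−ε) = 4.65 kΩ × 0.0200/0.9800 = 94.9 Ω.

R_th ≤ 94.9 Ω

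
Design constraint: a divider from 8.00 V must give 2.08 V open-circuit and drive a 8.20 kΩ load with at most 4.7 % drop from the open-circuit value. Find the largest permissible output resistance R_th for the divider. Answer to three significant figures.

Loading drop = R_th/(R_th + R_L) ≤ 0.0470, so R_th ≤ R_L · ε/(1−ε) = 8.20 kΩ × 0.0470/0.9530 = 404 Ω.

R_th ≤ 404 Ω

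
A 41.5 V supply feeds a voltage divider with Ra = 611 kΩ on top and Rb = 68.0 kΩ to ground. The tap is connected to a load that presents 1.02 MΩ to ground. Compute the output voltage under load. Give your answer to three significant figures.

V_out ≈ 3.92 V

The load sits in parallel with Rb: Rb‖R_L = (68.0 × 1020) / (68.0 + 1020) = 63.75 kΩ.
V_out = 41.5 × 63.75 / (611 + 63.75) = 41.5 × 63.75/674.8 = 3.92 V.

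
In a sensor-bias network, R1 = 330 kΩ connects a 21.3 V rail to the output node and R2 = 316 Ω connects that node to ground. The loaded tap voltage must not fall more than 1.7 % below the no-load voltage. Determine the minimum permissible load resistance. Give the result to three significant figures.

R_L(min) ≈ 18.3 kΩ

Output resistance R_th = R1‖R2 = (330000 × 316)/330300 = 315.7 Ω.
The fractional drop is R_th/(R_th + R_L); requiring this ≤ 0.0170 gives R_L ≥ R_th(1/0.0170 − 1) = 315.7 × 57.82 = 18.3 kΩ.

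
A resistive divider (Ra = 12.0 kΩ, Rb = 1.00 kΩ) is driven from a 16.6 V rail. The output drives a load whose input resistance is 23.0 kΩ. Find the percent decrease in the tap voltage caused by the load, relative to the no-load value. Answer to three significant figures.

3.86 %

The divider's output (Thévenin) resistance is Ra‖Rb = 0.9231 kΩ.
Fractional drop under load = R_th/(R_th + R_L) = 0.9231 / (0.9231 + 23.0) = 0.03859.
So the output falls by 3.86 %.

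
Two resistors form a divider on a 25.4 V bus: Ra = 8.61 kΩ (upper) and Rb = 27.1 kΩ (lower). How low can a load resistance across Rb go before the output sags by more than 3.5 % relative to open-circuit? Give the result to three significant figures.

R_L(min) ≈ 180 kΩ

Output resistance R_th = Ra‖Rb = (8.61 × 27.1)/35.71 = 6.534 kΩ.
The fractional drop is R_th/(R_th + R_L); requiring this ≤ 0.0350 gives R_L ≥ R_th(1/0.0350 − 1) = 6.534 × 27.57 = 180 kΩ.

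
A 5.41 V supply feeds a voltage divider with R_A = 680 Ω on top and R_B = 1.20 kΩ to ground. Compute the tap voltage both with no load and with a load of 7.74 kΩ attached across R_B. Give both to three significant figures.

Unloaded: 3.45 V; loaded: 3.27 V

Open-circuit: V = 5.41 × 1200/(680 + 1200) = 3.45 V.
With the load, R_B becomes R_B‖R_L = 1039 Ω, so V = 5.41 × 1039/1719 = 3.27 V.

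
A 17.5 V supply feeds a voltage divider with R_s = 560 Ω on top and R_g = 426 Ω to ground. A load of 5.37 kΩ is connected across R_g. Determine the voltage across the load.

The load sits in parallel with R_g: R_g‖R_L = (426 × 5370) / (426 + 5370) = 394.7 Ω.
V_out = 17.5 × 394.7 / (560 + 394.7) = 17.5 × 394.7/954.7 = 7.23 V.
(Unloaded it would have been 7.56 V.)

V_out ≈ 7.23 V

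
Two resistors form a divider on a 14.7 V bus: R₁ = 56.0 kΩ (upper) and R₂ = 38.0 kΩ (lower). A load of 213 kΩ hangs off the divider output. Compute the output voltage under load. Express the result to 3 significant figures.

V_out ≈ 5.37 V

The load sits in parallel with R₂: R₂‖R_L = (38.0 × 213) / (38.0 + 213) = 32.25 kΩ.
V_out = 14.7 × 32.25 / (56.0 + 32.25) = 14.7 × 32.25/88.25 = 5.37 V.
(Unloaded it would have been 5.94 V.)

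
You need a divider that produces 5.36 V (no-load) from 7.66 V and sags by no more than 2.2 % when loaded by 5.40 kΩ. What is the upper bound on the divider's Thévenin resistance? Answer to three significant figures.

R_th ≤ 121 Ω

Loading drop = R_th/(R_th + R_L) ≤ 0.0220, so R_th ≤ R_L · ε/(1−ε) = 5.40 kΩ × 0.0220/0.9780 = 121 Ω.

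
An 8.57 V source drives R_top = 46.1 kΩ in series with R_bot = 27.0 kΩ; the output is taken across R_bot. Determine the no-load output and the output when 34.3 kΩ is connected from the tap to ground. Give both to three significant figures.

Unloaded: 3.17 V; loaded: 2.12 V

Open-circuit: V = 8.57 × 27.0/(46.1 + 27.0) = 3.17 V.
With the load, R_bot becomes R_bot‖R_L = 15.11 kΩ, so V = 8.57 × 15.11/61.21 = 2.12 V.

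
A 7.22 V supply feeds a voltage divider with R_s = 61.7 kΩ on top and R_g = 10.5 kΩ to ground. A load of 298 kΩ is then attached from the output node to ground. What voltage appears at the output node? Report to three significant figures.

V_out ≈ 1.02 V

The load sits in parallel with R_g: R_g‖R_L = (10.5 × 298) / (10.5 + 298) = 10.14 kΩ.
V_out = 7.22 × 10.14 / (61.7 + 10.14) = 7.22 × 10.14/71.84 = 1.02 V.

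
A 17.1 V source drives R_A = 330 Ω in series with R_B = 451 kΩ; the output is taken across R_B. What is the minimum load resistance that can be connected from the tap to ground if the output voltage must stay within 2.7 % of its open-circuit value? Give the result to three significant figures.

Output resistance R_th = R_A‖R_B = (330 × 451000)/451300 = 329.8 Ω.
The fractional drop is R_th/(R_th + R_L); requiring this ≤ 0.0270 gives R_L ≥ R_th(1/0.0270 − 1) = 329.8 × 36.04 = 11.9 kΩ.

R_L(min) ≈ 11.9 kΩ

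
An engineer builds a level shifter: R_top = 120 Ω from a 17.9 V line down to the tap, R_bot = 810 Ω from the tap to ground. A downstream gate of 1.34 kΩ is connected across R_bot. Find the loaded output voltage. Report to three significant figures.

The load sits in parallel with R_bot: R_bot‖R_L = (810 × 1340) / (810 + 1340) = 504.8 Ω.
V_out = 17.9 × 504.8 / (120 + 504.8) = 17.9 × 504.8/624.8 = 14.5 V.

V_out ≈ 14.5 V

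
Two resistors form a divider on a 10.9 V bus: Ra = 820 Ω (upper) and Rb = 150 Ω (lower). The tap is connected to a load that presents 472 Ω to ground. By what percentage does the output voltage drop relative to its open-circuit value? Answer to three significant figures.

21.2 %

Unloaded V = 10.9 × 150/970.0 = 1.686 V.
Loaded: Rb‖R_L = 113.8 Ω, giving V = 10.9 × 113.8/933.8 = 1.329 V.
Drop = (1.686 − 1.329) / 1.686 = 21.2 %.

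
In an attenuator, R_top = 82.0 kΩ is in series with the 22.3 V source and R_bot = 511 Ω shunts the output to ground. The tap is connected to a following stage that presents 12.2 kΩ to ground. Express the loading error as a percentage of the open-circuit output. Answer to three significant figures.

The divider's output (Thévenin) resistance is R_top‖R_bot = 507.8 Ω.
Fractional drop under load = R_th/(R_th + R_L) = 507.8 / (507.8 + 12200) = 0.03996.
So the output falls by 4.00 %.

4.00 %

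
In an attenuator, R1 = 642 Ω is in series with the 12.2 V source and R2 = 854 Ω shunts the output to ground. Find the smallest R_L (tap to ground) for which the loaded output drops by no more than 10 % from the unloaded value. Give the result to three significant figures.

Output resistance R_th = R1‖R2 = (642 × 854)/1496 = 366.5 Ω.
The fractional drop is R_th/(R_th + R_L); requiring this ≤ 0.100 gives R_L ≥ R_th(1/0.100 − 1) = 366.5 × 9.000 = 3.30 kΩ.

R_L(min) ≈ 3.30 kΩ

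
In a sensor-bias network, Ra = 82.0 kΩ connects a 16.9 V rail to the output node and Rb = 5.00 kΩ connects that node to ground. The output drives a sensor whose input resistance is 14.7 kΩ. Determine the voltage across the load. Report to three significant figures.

V_out ≈ 0.735 V

The load sits in parallel with Rb: Rb‖R_L = (5.00 × 14.7) / (5.00 + 14.7) = 3.731 kΩ.
V_out = 16.9 × 3.731 / (82.0 + 3.731) = 16.9 × 3.731/85.73 = 0.735 V.
(Unloaded it would have been 0.971 V.)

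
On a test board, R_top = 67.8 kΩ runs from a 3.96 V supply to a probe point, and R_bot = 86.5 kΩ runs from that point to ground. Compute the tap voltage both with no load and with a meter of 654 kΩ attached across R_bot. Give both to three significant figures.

Unloaded: 2.22 V; loaded: 2.10 V

Open-circuit: V = 3.96 × 86.5/(67.8 + 86.5) = 2.22 V.
With the load, R_bot becomes R_bot‖R_L = 76.40 kΩ, so V = 3.96 × 76.40/144.2 = 2.10 V.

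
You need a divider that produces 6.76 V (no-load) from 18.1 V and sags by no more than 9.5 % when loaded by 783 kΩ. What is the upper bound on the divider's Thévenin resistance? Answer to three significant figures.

Loading drop = R_th/(R_th + R_L) ≤ 0.0950, so R_th ≤ R_L · ε/(1−ε) = 783 kΩ × 0.0950/0.9050 = 82.2 kΩ.
(Any R1, R2 with R2/(R1+R2) = 0.373 and R1‖R2 ≤ 82.2 kΩ will meet the spec.)

R_th ≤ 82.2 kΩ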